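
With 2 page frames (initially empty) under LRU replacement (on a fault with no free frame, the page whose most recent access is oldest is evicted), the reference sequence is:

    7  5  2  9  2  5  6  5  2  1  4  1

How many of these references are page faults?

7 -> fault, frames [7]
5 -> fault, frames [7, 5]
2 -> fault, evict 7, frames [5, 2]
9 -> fault, evict 5, frames [2, 9]
2 -> hit
5 -> fault, evict 9, frames [2, 5]
6 -> fault, evict 2, frames [5, 6]
5 -> hit
2 -> fault, evict 6, frames [5, 2]
1 -> fault, evict 5, frames [2, 1]
4 -> fault, evict 2, frames [1, 4]
1 -> hit
Page faults: 9.

9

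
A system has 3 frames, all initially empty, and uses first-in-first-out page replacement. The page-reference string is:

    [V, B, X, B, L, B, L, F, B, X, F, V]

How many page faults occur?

V: fault, frames (V)
B: fault, frames (V B)
X: fault, frames (V B X)
B: hit
L: fault, evict V, frames (B X L)
B: hit
L: hit
F: fault, evict B, frames (X L F)
B: fault, evict X, frames (L F B)
X: fault, evict L, frames (F B X)
F: hit
V: fault, evict F, frames (B X V)
Page faults: 8.

8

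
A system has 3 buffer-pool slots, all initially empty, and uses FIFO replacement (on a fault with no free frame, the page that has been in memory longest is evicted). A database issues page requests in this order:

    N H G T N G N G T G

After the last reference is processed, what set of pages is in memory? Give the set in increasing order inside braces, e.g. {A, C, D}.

N -> fault, frames [N]
H -> fault, frames [N, H]
G -> fault, frames [N, H, G]
T -> fault, evict N, frames [H, G, T]
N -> fault, evict H, frames [G, T, N]
G -> hit
N -> hit
G -> hit
T -> hit
G -> hit

{G, N, T}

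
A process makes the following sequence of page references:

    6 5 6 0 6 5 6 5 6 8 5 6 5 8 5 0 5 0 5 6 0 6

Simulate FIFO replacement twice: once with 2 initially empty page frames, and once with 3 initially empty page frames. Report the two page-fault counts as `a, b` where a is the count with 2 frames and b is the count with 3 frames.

2 frames: F F . F F F . . . F . F F F . F F . . F F . → 13 faults.
3 frames: F F . F . . . . . F . F F . . F . . . . . . → 7 faults.
7 < 13: adding a frame reduced faults, as is typical.

13, 7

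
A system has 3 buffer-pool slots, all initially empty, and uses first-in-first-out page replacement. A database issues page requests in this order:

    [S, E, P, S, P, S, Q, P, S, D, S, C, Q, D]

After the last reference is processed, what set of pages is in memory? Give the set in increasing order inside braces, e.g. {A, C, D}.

{C, D, Q}

S → miss, frames [S]
E → miss, frames [S, E]
P → miss, frames [S, E, P]
S → hit
P → hit
S → hit
Q → miss, evict S, frames [E, P, Q]
P → hit
S → miss, evict E, frames [P, Q, S]
D → miss, evict P, frames [Q, S, D]
S → hit
C → miss, evict Q, frames [S, D, C]
Q → miss, evict S, frames [D, C, Q]
D → hit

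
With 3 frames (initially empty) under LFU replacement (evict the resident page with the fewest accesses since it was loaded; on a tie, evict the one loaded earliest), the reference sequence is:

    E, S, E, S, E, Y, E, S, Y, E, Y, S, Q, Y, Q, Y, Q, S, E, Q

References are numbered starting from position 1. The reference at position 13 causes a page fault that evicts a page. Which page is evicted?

pos 1: E → miss, frames {E}
pos 2: S → miss, frames {E,S}
pos 3: E → hit
pos 4: S → hit
pos 5: E → hit
pos 6: Y → miss, frames {E,S,Y}
pos 7: E → hit
pos 8: S → hit
pos 9: Y → hit
pos 10: E → hit
pos 11: Y → hit
pos 12: S → hit
pos 13: Q → miss, evict Y, frames {E,S,Q}
At position 13, page Y is evicted.

Y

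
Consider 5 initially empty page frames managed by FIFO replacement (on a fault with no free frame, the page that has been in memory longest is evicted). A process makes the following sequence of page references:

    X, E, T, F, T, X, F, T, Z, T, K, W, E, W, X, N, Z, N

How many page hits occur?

X → miss, frames (X)
E → miss, frames (X E)
T → miss, frames (X E T)
F → miss, frames (X E T F)
T → hit
X → hit
F → hit
T → hit
Z → miss, frames (X E T F Z)
T → hit
K → miss, evict X, frames (E T F Z K)
W → miss, evict E, frames (T F Z K W)
E → miss, evict T, frames (F Z K W E)
W → hit
X → miss, evict F, frames (Z K W E X)
N → miss, evict Z, frames (K W E X N)
Z → miss, evict K, frames (W E X N Z)
N → hit
Hits: 7.

7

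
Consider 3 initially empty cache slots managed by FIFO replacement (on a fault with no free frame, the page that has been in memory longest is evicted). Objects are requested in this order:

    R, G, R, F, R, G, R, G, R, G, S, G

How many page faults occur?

R → fault, frames (R)
G → fault, frames (R G)
R → hit
F → fault, frames (R G F)
R → hit
G → hit
R → hit
G → hit
R → hit
G → hit
S → fault, evict R, frames (G F S)
G → hit
Page faults: 4.

4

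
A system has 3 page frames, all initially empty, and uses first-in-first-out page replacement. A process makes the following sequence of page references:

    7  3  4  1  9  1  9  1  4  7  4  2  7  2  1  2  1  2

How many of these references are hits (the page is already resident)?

7 → fault, frames (7)
3 → fault, frames (7 3)
4 → fault, frames (7 3 4)
1 → fault, evict 7, frames (3 4 1)
9 → fault, evict 3, frames (4 1 9)
1 → hit
9 → hit
1 → hit
4 → hit
7 → fault, evict 4, frames (1 9 7)
4 → fault, evict 1, frames (9 7 4)
2 → fault, evict 9, frames (7 4 2)
7 → hit
2 → hit
1 → fault, evict 7, frames (4 2 1)
2 → hit
1 → hit
2 → hit
Hits: 9.

9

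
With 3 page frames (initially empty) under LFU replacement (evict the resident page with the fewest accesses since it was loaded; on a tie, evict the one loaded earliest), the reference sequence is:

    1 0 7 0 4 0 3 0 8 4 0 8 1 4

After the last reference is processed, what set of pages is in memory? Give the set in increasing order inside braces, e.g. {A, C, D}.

{0, 4, 8}

1: miss, frames [1]
0: miss, frames [1, 0]
7: miss, frames [1, 0, 7]
0: hit
4: miss, evict 1, frames [0, 7, 4]
0: hit
3: miss, evict 7, frames [0, 4, 3]
0: hit
8: miss, evict 4, frames [0, 3, 8]
4: miss, evict 3, frames [0, 8, 4]
0: hit
8: hit
1: miss, evict 4, frames [0, 8, 1]
4: miss, evict 1, frames [0, 8, 4]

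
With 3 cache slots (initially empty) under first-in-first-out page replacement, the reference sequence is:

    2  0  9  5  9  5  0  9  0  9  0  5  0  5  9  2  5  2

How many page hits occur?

13

2 → miss, frames {2}
0 → miss, frames {2,0}
9 → miss, frames {2,0,9}
5 → miss, evict 2, frames {0,9,5}
9 → hit
5 → hit
0 → hit
9 → hit
0 → hit
9 → hit
0 → hit
5 → hit
0 → hit
5 → hit
9 → hit
2 → miss, evict 0, frames {9,5,2}
5 → hit
2 → hit
Hits: 13.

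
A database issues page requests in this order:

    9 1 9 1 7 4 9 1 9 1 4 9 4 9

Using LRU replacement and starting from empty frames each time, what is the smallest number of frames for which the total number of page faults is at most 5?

4

f=1: 14 faults
f=2: 8 faults
f=3: 6 faults
f=4: 4 faults
Smallest f with faults ≤ 5 is 4.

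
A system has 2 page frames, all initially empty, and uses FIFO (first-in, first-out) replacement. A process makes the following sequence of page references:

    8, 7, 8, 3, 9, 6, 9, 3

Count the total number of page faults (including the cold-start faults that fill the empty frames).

6

8 → miss, frames {8}
7 → miss, frames {8,7}
8 → hit
3 → miss, evict 8, frames {7,3}
9 → miss, evict 7, frames {3,9}
6 → miss, evict 3, frames {9,6}
9 → hit
3 → miss, evict 9, frames {6,3}
Page faults: 6.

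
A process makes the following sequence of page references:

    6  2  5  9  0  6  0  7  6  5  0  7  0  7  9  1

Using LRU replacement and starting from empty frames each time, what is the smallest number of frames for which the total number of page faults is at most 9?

5

f=1: 16 faults
f=2: 13 faults
f=3: 12 faults
f=4: 10 faults
f=5: 7 faults
f=6: 7 faults
f=7: 7 faults
Smallest f with faults ≤ 9 is 5.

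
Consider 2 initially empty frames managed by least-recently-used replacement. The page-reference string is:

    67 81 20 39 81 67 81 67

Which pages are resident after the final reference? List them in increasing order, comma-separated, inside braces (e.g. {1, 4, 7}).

{67, 81}

67: miss, frames [67]
81: miss, frames [67, 81]
20: miss, evict 67, frames [81, 20]
39: miss, evict 81, frames [20, 39]
81: miss, evict 20, frames [39, 81]
67: miss, evict 39, frames [81, 67]
81: hit
67: hit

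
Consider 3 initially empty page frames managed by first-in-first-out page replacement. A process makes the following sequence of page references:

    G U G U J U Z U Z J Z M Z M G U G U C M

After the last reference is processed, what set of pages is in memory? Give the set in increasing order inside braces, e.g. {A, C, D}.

{C, M, U}

G: miss, frames [G]
U: miss, frames [G, U]
G: hit
U: hit
J: miss, frames [G, U, J]
U: hit
Z: miss, evict G, frames [U, J, Z]
U: hit
Z: hit
J: hit
Z: hit
M: miss, evict U, frames [J, Z, M]
Z: hit
M: hit
G: miss, evict J, frames [Z, M, G]
U: miss, evict Z, frames [M, G, U]
G: hit
U: hit
C: miss, evict M, frames [G, U, C]
M: miss, evict G, frames [U, C, M]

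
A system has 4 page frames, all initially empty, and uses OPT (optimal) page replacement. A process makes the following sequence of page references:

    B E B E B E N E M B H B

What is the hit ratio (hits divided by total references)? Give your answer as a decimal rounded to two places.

0.58

B: fault, frames (B)
E: fault, frames (B E)
B: hit
E: hit
B: hit
E: hit
N: fault, frames (B E N)
E: hit
M: fault, frames (B E N M)
B: hit
H: fault, evict M, frames (B E N H)
B: hit
Hits: 7 of 12 references → 7/12 = 0.5833.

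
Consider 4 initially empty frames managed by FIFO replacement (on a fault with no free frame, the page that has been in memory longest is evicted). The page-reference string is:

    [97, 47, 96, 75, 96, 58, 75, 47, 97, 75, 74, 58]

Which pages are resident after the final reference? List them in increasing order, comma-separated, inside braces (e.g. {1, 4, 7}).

{58, 74, 75, 97}

97 -> fault, frames {97}
47 -> fault, frames {97,47}
96 -> fault, frames {97,47,96}
75 -> fault, frames {97,47,96,75}
96 -> hit
58 -> fault, evict 97, frames {47,96,75,58}
75 -> hit
47 -> hit
97 -> fault, evict 47, frames {96,75,58,97}
75 -> hit
74 -> fault, evict 96, frames {75,58,97,74}
58 -> hit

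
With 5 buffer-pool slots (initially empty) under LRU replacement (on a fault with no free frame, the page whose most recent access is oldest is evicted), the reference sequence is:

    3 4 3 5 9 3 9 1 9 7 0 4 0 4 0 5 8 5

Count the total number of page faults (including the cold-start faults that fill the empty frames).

3 -> miss, frames [3]
4 -> miss, frames [3, 4]
3 -> hit
5 -> miss, frames [4, 3, 5]
9 -> miss, frames [4, 3, 5, 9]
3 -> hit
9 -> hit
1 -> miss, frames [4, 5, 3, 9, 1]
9 -> hit
7 -> miss, evict 4, frames [5, 3, 1, 9, 7]
0 -> miss, evict 5, frames [3, 1, 9, 7, 0]
4 -> miss, evict 3, frames [1, 9, 7, 0, 4]
0 -> hit
4 -> hit
0 -> hit
5 -> miss, evict 1, frames [9, 7, 4, 0, 5]
8 -> miss, evict 9, frames [7, 4, 0, 5, 8]
5 -> hit
Page faults: 10.

10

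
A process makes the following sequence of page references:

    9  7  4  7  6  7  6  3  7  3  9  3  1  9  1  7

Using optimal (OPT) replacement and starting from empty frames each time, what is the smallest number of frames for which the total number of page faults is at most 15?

f=1: 16 faults
f=2: 8 faults
f=3: 6 faults
f=4: 6 faults
f=5: 6 faults
f=6: 6 faults
Smallest f with faults ≤ 15 is 2.

2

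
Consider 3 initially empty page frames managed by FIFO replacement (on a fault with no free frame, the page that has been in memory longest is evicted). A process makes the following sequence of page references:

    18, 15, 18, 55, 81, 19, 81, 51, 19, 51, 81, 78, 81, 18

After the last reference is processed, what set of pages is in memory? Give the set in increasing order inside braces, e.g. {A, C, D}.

{18, 78, 81}

18: fault, frames [18]
15: fault, frames [18, 15]
18: hit
55: fault, frames [18, 15, 55]
81: fault, evict 18, frames [15, 55, 81]
19: fault, evict 15, frames [55, 81, 19]
81: hit
51: fault, evict 55, frames [81, 19, 51]
19: hit
51: hit
81: hit
78: fault, evict 81, frames [19, 51, 78]
81: fault, evict 19, frames [51, 78, 81]
18: fault, evict 51, frames [78, 81, 18]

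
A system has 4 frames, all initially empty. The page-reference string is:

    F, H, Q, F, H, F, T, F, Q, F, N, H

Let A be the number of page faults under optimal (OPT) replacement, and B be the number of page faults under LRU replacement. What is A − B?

-1

Under OPT: F F F . . . F . . . F . → 5 faults.
Under LRU: F F F . . . F . . . F F → 6 faults.
A − B = 5 − 6 = -1.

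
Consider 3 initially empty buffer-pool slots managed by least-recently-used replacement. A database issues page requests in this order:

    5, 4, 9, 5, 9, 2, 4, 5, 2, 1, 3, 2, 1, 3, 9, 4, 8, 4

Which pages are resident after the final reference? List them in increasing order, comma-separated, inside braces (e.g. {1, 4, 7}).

{4, 8, 9}

5 → fault, frames [5]
4 → fault, frames [5, 4]
9 → fault, frames [5, 4, 9]
5 → hit
9 → hit
2 → fault, evict 4, frames [5, 9, 2]
4 → fault, evict 5, frames [9, 2, 4]
5 → fault, evict 9, frames [2, 4, 5]
2 → hit
1 → fault, evict 4, frames [5, 2, 1]
3 → fault, evict 5, frames [2, 1, 3]
2 → hit
1 → hit
3 → hit
9 → fault, evict 2, frames [1, 3, 9]
4 → fault, evict 1, frames [3, 9, 4]
8 → fault, evict 3, frames [9, 4, 8]
4 → hit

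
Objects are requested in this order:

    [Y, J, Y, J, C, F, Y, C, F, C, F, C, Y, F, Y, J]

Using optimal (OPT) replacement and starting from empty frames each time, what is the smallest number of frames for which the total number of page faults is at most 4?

4

f=1: 16 faults
f=2: 7 faults
f=3: 5 faults
f=4: 4 faults
Smallest f with faults ≤ 4 is 4.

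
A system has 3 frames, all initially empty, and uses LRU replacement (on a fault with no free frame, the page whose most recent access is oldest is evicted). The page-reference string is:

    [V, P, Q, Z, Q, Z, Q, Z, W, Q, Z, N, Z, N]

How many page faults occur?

6

V -> miss, frames [V]
P -> miss, frames [V, P]
Q -> miss, frames [V, P, Q]
Z -> miss, evict V, frames [P, Q, Z]
Q -> hit
Z -> hit
Q -> hit
Z -> hit
W -> miss, evict P, frames [Q, Z, W]
Q -> hit
Z -> hit
N -> miss, evict W, frames [Q, Z, N]
Z -> hit
N -> hit
Page faults: 6.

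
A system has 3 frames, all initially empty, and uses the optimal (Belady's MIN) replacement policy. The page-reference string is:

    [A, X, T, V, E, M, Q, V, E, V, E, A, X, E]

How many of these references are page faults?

9

A: miss, frames [A]
X: miss, frames [A, X]
T: miss, frames [A, X, T]
V: miss, evict T, frames [A, X, V]
E: miss, evict X, frames [A, V, E]
M: miss, evict A, frames [V, E, M]
Q: miss, evict M, frames [V, E, Q]
V: hit
E: hit
V: hit
E: hit
A: miss, evict Q, frames [V, E, A]
X: miss, evict A, frames [V, E, X]
E: hit
Page faults: 9.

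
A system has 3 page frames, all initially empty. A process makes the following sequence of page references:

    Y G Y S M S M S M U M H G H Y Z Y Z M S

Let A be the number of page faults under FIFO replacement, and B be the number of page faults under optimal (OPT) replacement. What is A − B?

Under FIFO: F F . F F . . . . F . F F . F F . . F F → 11 faults.
Under OPT: F F . F F . . . . F . F . . F F . . . F → 9 faults.
A − B = 11 − 9 = 2.

2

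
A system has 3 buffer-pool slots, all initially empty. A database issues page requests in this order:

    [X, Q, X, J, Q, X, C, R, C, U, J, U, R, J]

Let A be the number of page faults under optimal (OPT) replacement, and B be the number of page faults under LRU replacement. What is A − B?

-2

Under OPT: F F . F . . F F . F . . . . → 6 faults.
Under LRU: F F . F . . F F . F F . F . → 8 faults.
A − B = 6 − 8 = -2.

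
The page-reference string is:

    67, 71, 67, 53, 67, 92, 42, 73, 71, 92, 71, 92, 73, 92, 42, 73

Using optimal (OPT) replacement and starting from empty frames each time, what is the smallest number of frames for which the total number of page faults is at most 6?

f=1: 16 faults
f=2: 9 faults
f=3: 7 faults
f=4: 6 faults
f=5: 6 faults
f=6: 6 faults
Smallest f with faults ≤ 6 is 4.

4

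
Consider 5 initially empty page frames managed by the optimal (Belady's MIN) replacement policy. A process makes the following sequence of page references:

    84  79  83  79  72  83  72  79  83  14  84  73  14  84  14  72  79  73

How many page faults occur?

84: fault, frames (84)
79: fault, frames (84 79)
83: fault, frames (84 79 83)
79: hit
72: fault, frames (84 79 83 72)
83: hit
72: hit
79: hit
83: hit
14: fault, frames (84 79 83 72 14)
84: hit
73: fault, evict 83, frames (84 79 72 14 73)
14: hit
84: hit
14: hit
72: hit
79: hit
73: hit
Page faults: 6.

6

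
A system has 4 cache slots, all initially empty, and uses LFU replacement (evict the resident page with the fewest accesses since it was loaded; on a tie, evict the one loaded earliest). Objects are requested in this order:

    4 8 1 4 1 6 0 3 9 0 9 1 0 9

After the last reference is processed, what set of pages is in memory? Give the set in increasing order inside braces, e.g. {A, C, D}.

4: miss, frames [4]
8: miss, frames [4, 8]
1: miss, frames [4, 8, 1]
4: hit
1: hit
6: miss, frames [4, 8, 1, 6]
0: miss, evict 8, frames [4, 1, 6, 0]
3: miss, evict 6, frames [4, 1, 0, 3]
9: miss, evict 0, frames [4, 1, 3, 9]
0: miss, evict 3, frames [4, 1, 9, 0]
9: hit
1: hit
0: hit
9: hit

{0, 1, 4, 9}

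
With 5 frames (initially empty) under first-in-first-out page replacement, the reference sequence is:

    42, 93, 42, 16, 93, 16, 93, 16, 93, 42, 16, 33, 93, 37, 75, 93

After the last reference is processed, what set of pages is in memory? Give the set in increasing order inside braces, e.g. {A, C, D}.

42: miss, frames [42]
93: miss, frames [42, 93]
42: hit
16: miss, frames [42, 93, 16]
93: hit
16: hit
93: hit
16: hit
93: hit
42: hit
16: hit
33: miss, frames [42, 93, 16, 33]
93: hit
37: miss, frames [42, 93, 16, 33, 37]
75: miss, evict 42, frames [93, 16, 33, 37, 75]
93: hit

{16, 33, 37, 75, 93}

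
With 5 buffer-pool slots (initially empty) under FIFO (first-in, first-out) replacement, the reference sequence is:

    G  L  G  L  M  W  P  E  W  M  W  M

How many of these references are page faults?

G: fault, frames {G}
L: fault, frames {G,L}
G: hit
L: hit
M: fault, frames {G,L,M}
W: fault, frames {G,L,M,W}
P: fault, frames {G,L,M,W,P}
E: fault, evict G, frames {L,M,W,P,E}
W: hit
M: hit
W: hit
M: hit
Page faults: 6.

6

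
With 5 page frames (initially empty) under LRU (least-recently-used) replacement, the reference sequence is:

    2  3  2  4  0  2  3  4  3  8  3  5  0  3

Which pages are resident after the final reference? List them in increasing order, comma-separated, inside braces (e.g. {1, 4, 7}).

{0, 3, 4, 5, 8}

2 -> miss, frames {2}
3 -> miss, frames {2,3}
2 -> hit
4 -> miss, frames {3,2,4}
0 -> miss, frames {3,2,4,0}
2 -> hit
3 -> hit
4 -> hit
3 -> hit
8 -> miss, frames {0,2,4,3,8}
3 -> hit
5 -> miss, evict 0, frames {2,4,8,3,5}
0 -> miss, evict 2, frames {4,8,3,5,0}
3 -> hit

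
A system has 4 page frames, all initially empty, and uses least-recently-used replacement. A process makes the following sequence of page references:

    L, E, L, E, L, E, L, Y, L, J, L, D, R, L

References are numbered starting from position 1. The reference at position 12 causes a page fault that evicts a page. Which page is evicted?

pos 1: L → fault, frames [L]
pos 2: E → fault, frames [L, E]
pos 3: L → hit
pos 4: E → hit
pos 5: L → hit
pos 6: E → hit
pos 7: L → hit
pos 8: Y → fault, frames [E, L, Y]
pos 9: L → hit
pos 10: J → fault, frames [E, Y, L, J]
pos 11: L → hit
pos 12: D → fault, evict E, frames [Y, J, L, D]
At position 12, page E is evicted.

E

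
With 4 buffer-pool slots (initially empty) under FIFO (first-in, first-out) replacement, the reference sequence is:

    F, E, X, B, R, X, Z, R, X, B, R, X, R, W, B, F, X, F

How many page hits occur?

9

F: miss, frames [F]
E: miss, frames [F, E]
X: miss, frames [F, E, X]
B: miss, frames [F, E, X, B]
R: miss, evict F, frames [E, X, B, R]
X: hit
Z: miss, evict E, frames [X, B, R, Z]
R: hit
X: hit
B: hit
R: hit
X: hit
R: hit
W: miss, evict X, frames [B, R, Z, W]
B: hit
F: miss, evict B, frames [R, Z, W, F]
X: miss, evict R, frames [Z, W, F, X]
F: hit
Hits: 9.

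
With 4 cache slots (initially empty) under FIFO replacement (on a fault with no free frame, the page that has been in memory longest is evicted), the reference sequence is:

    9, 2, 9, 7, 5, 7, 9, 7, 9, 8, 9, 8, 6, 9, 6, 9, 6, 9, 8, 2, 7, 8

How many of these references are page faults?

9: fault, frames {9}
2: fault, frames {9,2}
9: hit
7: fault, frames {9,2,7}
5: fault, frames {9,2,7,5}
7: hit
9: hit
7: hit
9: hit
8: fault, evict 9, frames {2,7,5,8}
9: fault, evict 2, frames {7,5,8,9}
8: hit
6: fault, evict 7, frames {5,8,9,6}
9: hit
6: hit
9: hit
6: hit
9: hit
8: hit
2: fault, evict 5, frames {8,9,6,2}
7: fault, evict 8, frames {9,6,2,7}
8: fault, evict 9, frames {6,2,7,8}
Page faults: 10.

10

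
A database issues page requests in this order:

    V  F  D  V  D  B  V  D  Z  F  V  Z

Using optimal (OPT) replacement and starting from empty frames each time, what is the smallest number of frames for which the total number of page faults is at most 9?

2

f=1: 12 faults
f=2: 8 faults
f=3: 6 faults
f=4: 5 faults
f=5: 5 faults
Smallest f with faults ≤ 9 is 2.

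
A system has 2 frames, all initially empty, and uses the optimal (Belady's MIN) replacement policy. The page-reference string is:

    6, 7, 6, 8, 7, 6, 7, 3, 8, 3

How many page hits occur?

6 → miss, frames [6]
7 → miss, frames [6, 7]
6 → hit
8 → miss, evict 6, frames [7, 8]
7 → hit
6 → miss, evict 8, frames [7, 6]
7 → hit
3 → miss, evict 6, frames [7, 3]
8 → miss, evict 7, frames [3, 8]
3 → hit
Hits: 4.

4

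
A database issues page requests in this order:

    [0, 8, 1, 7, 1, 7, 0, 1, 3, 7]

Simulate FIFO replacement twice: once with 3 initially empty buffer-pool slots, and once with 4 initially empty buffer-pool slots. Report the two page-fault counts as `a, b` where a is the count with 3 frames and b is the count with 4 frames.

3 frames: F F F F . . F . F . → 6 faults.
4 frames: F F F F . . . . F . → 5 faults.
5 < 6: adding a frame reduced faults, as is typical.

6, 5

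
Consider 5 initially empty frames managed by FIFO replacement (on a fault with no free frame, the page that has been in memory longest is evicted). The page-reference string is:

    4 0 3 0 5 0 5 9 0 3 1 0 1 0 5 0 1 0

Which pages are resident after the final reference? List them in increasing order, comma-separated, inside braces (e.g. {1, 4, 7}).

{0, 1, 3, 5, 9}

4: fault, frames (4)
0: fault, frames (4 0)
3: fault, frames (4 0 3)
0: hit
5: fault, frames (4 0 3 5)
0: hit
5: hit
9: fault, frames (4 0 3 5 9)
0: hit
3: hit
1: fault, evict 4, frames (0 3 5 9 1)
0: hit
1: hit
0: hit
5: hit
0: hit
1: hit
0: hit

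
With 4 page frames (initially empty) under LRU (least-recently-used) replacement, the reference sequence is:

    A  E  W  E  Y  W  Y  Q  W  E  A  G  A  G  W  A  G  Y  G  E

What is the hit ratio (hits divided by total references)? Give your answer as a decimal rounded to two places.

0.55

A: fault, frames (A)
E: fault, frames (A E)
W: fault, frames (A E W)
E: hit
Y: fault, frames (A W E Y)
W: hit
Y: hit
Q: fault, evict A, frames (E W Y Q)
W: hit
E: hit
A: fault, evict Y, frames (Q W E A)
G: fault, evict Q, frames (W E A G)
A: hit
G: hit
W: hit
A: hit
G: hit
Y: fault, evict E, frames (W A G Y)
G: hit
E: fault, evict W, frames (A Y G E)
Hits: 11 of 20 references → 11/20 = 0.5500.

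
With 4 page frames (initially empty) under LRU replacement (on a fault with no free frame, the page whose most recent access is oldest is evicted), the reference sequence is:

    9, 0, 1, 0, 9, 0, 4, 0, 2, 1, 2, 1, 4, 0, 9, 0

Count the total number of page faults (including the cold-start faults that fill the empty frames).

7

9 → miss, frames (9)
0 → miss, frames (9 0)
1 → miss, frames (9 0 1)
0 → hit
9 → hit
0 → hit
4 → miss, frames (1 9 0 4)
0 → hit
2 → miss, evict 1, frames (9 4 0 2)
1 → miss, evict 9, frames (4 0 2 1)
2 → hit
1 → hit
4 → hit
0 → hit
9 → miss, evict 2, frames (1 4 0 9)
0 → hit
Page faults: 7.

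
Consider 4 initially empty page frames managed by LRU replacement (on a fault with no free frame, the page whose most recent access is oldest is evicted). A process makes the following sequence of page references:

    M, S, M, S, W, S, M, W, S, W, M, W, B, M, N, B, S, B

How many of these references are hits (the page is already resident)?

12

M -> fault, frames [M]
S -> fault, frames [M, S]
M -> hit
S -> hit
W -> fault, frames [M, S, W]
S -> hit
M -> hit
W -> hit
S -> hit
W -> hit
M -> hit
W -> hit
B -> fault, frames [S, M, W, B]
M -> hit
N -> fault, evict S, frames [W, B, M, N]
B -> hit
S -> fault, evict W, frames [M, N, B, S]
B -> hit
Hits: 12.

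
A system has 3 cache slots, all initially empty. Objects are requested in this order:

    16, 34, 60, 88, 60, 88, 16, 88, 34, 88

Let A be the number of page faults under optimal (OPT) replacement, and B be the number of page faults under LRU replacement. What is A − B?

-1

Under OPT: F F F F . . . . F . → 5 faults.
Under LRU: F F F F . . F . F . → 6 faults.
A − B = 5 − 6 = -1.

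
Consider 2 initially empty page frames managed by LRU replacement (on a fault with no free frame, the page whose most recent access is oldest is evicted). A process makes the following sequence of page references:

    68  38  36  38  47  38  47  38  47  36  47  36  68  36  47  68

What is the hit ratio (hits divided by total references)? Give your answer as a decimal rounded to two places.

68 → fault, frames (68)
38 → fault, frames (68 38)
36 → fault, evict 68, frames (38 36)
38 → hit
47 → fault, evict 36, frames (38 47)
38 → hit
47 → hit
38 → hit
47 → hit
36 → fault, evict 38, frames (47 36)
47 → hit
36 → hit
68 → fault, evict 47, frames (36 68)
36 → hit
47 → fault, evict 68, frames (36 47)
68 → fault, evict 36, frames (47 68)
Hits: 8 of 16 references → 8/16 = 0.5000.

0.50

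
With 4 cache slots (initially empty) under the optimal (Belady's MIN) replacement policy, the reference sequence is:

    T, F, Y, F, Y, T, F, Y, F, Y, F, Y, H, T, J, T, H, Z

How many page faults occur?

6

T: miss, frames {T}
F: miss, frames {T,F}
Y: miss, frames {T,F,Y}
F: hit
Y: hit
T: hit
F: hit
Y: hit
F: hit
Y: hit
F: hit
Y: hit
H: miss, frames {T,F,Y,H}
T: hit
J: miss, evict Y, frames {T,F,H,J}
T: hit
H: hit
Z: miss, evict J, frames {T,F,H,Z}
Page faults: 6.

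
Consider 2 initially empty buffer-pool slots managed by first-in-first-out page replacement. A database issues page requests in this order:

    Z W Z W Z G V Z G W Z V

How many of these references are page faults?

Z: miss, frames {Z}
W: miss, frames {Z,W}
Z: hit
W: hit
Z: hit
G: miss, evict Z, frames {W,G}
V: miss, evict W, frames {G,V}
Z: miss, evict G, frames {V,Z}
G: miss, evict V, frames {Z,G}
W: miss, evict Z, frames {G,W}
Z: miss, evict G, frames {W,Z}
V: miss, evict W, frames {Z,V}
Page faults: 9.

9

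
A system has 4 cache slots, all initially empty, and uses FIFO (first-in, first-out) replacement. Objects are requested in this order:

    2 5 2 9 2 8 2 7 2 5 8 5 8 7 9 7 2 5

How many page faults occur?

8

2: fault, frames {2}
5: fault, frames {2,5}
2: hit
9: fault, frames {2,5,9}
2: hit
8: fault, frames {2,5,9,8}
2: hit
7: fault, evict 2, frames {5,9,8,7}
2: fault, evict 5, frames {9,8,7,2}
5: fault, evict 9, frames {8,7,2,5}
8: hit
5: hit
8: hit
7: hit
9: fault, evict 8, frames {7,2,5,9}
7: hit
2: hit
5: hit
Page faults: 8.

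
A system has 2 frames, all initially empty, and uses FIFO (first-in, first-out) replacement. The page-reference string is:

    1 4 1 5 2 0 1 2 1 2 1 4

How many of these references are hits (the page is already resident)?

1: miss, frames (1)
4: miss, frames (1 4)
1: hit
5: miss, evict 1, frames (4 5)
2: miss, evict 4, frames (5 2)
0: miss, evict 5, frames (2 0)
1: miss, evict 2, frames (0 1)
2: miss, evict 0, frames (1 2)
1: hit
2: hit
1: hit
4: miss, evict 1, frames (2 4)
Hits: 4.

4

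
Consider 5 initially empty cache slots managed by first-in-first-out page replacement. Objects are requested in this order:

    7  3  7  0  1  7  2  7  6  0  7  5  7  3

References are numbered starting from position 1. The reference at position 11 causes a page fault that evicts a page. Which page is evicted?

pos 1: 7: fault, frames (7)
pos 2: 3: fault, frames (7 3)
pos 3: 7: hit
pos 4: 0: fault, frames (7 3 0)
pos 5: 1: fault, frames (7 3 0 1)
pos 6: 7: hit
pos 7: 2: fault, frames (7 3 0 1 2)
pos 8: 7: hit
pos 9: 6: fault, evict 7, frames (3 0 1 2 6)
pos 10: 0: hit
pos 11: 7: fault, evict 3, frames (0 1 2 6 7)
At position 11, page 3 is evicted.

3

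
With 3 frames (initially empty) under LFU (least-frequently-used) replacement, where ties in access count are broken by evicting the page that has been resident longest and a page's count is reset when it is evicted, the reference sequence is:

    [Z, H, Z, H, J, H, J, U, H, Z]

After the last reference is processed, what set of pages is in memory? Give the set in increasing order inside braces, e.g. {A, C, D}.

Z -> miss, frames (Z)
H -> miss, frames (Z H)
Z -> hit
H -> hit
J -> miss, frames (Z H J)
H -> hit
J -> hit
U -> miss, evict Z, frames (H J U)
H -> hit
Z -> miss, evict U, frames (H J Z)

{H, J, Z}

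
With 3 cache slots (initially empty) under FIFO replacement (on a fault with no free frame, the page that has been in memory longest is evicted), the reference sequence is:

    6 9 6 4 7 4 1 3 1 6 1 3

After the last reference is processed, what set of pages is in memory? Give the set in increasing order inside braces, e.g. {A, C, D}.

{1, 3, 6}

6: miss, frames (6)
9: miss, frames (6 9)
6: hit
4: miss, frames (6 9 4)
7: miss, evict 6, frames (9 4 7)
4: hit
1: miss, evict 9, frames (4 7 1)
3: miss, evict 4, frames (7 1 3)
1: hit
6: miss, evict 7, frames (1 3 6)
1: hit
3: hit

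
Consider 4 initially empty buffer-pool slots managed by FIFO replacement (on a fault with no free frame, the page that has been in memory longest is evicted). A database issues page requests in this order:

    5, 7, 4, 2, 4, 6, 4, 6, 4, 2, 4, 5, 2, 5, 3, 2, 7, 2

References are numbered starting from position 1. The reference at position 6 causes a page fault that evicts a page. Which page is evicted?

5

pos 1: 5 -> fault, frames (5)
pos 2: 7 -> fault, frames (5 7)
pos 3: 4 -> fault, frames (5 7 4)
pos 4: 2 -> fault, frames (5 7 4 2)
pos 5: 4 -> hit
pos 6: 6 -> fault, evict 5, frames (7 4 2 6)
At position 6, page 5 is evicted.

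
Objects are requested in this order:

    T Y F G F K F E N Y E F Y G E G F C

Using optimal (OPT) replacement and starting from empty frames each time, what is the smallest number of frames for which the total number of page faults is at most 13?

f=1: 18 faults
f=2: 13 faults
f=3: 10 faults
f=4: 9 faults
f=5: 8 faults
f=6: 8 faults
f=7: 8 faults
f=8: 8 faults
Smallest f with faults ≤ 13 is 2.

2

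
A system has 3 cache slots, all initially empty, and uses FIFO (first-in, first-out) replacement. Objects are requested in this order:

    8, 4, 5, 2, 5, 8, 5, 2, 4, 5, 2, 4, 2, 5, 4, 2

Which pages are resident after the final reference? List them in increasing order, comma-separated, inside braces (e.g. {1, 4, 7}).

8: miss, frames {8}
4: miss, frames {8,4}
5: miss, frames {8,4,5}
2: miss, evict 8, frames {4,5,2}
5: hit
8: miss, evict 4, frames {5,2,8}
5: hit
2: hit
4: miss, evict 5, frames {2,8,4}
5: miss, evict 2, frames {8,4,5}
2: miss, evict 8, frames {4,5,2}
4: hit
2: hit
5: hit
4: hit
2: hit

{2, 4, 5}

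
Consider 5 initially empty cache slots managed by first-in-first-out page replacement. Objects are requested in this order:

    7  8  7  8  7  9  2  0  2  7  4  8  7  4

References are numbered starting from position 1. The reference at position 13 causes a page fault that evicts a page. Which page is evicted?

pos 1: 7: fault, frames {7}
pos 2: 8: fault, frames {7,8}
pos 3: 7: hit
pos 4: 8: hit
pos 5: 7: hit
pos 6: 9: fault, frames {7,8,9}
pos 7: 2: fault, frames {7,8,9,2}
pos 8: 0: fault, frames {7,8,9,2,0}
pos 9: 2: hit
pos 10: 7: hit
pos 11: 4: fault, evict 7, frames {8,9,2,0,4}
pos 12: 8: hit
pos 13: 7: fault, evict 8, frames {9,2,0,4,7}
At position 13, page 8 is evicted.

8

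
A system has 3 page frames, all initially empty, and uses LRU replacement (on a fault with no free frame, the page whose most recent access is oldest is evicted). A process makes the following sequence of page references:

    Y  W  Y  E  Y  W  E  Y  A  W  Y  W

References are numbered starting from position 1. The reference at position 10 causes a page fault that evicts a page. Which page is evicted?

pos 1: Y -> miss, frames (Y)
pos 2: W -> miss, frames (Y W)
pos 3: Y -> hit
pos 4: E -> miss, frames (W Y E)
pos 5: Y -> hit
pos 6: W -> hit
pos 7: E -> hit
pos 8: Y -> hit
pos 9: A -> miss, evict W, frames (E Y A)
pos 10: W -> miss, evict E, frames (Y A W)
At position 10, page E is evicted.

E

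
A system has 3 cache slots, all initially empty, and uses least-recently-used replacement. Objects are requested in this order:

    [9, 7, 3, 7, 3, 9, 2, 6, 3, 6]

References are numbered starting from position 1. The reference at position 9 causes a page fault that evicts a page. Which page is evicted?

pos 1: 9 → miss, frames (9)
pos 2: 7 → miss, frames (9 7)
pos 3: 3 → miss, frames (9 7 3)
pos 4: 7 → hit
pos 5: 3 → hit
pos 6: 9 → hit
pos 7: 2 → miss, evict 7, frames (3 9 2)
pos 8: 6 → miss, evict 3, frames (9 2 6)
pos 9: 3 → miss, evict 9, frames (2 6 3)
At position 9, page 9 is evicted.

9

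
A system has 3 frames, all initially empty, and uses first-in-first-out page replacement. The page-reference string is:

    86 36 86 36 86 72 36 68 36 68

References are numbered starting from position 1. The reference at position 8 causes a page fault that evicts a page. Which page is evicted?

86

pos 1: 86: fault, frames [86]
pos 2: 36: fault, frames [86, 36]
pos 3: 86: hit
pos 4: 36: hit
pos 5: 86: hit
pos 6: 72: fault, frames [86, 36, 72]
pos 7: 36: hit
pos 8: 68: fault, evict 86, frames [36, 72, 68]
At position 8, page 86 is evicted.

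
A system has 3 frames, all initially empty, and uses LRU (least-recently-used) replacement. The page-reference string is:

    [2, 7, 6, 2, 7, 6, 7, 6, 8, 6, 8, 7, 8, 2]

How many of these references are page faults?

2 → fault, frames [2]
7 → fault, frames [2, 7]
6 → fault, frames [2, 7, 6]
2 → hit
7 → hit
6 → hit
7 → hit
6 → hit
8 → fault, evict 2, frames [7, 6, 8]
6 → hit
8 → hit
7 → hit
8 → hit
2 → fault, evict 6, frames [7, 8, 2]
Page faults: 5.

5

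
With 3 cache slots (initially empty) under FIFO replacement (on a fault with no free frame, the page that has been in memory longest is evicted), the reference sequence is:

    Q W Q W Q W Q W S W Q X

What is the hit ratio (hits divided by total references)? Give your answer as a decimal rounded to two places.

Q: miss, frames {Q}
W: miss, frames {Q,W}
Q: hit
W: hit
Q: hit
W: hit
Q: hit
W: hit
S: miss, frames {Q,W,S}
W: hit
Q: hit
X: miss, evict Q, frames {W,S,X}
Hits: 8 of 12 references → 8/12 = 0.6667.

0.67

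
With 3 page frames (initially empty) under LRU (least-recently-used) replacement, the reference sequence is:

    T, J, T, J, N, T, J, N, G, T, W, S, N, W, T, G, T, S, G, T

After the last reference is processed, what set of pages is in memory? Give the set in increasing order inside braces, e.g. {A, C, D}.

{G, S, T}

T → miss, frames [T]
J → miss, frames [T, J]
T → hit
J → hit
N → miss, frames [T, J, N]
T → hit
J → hit
N → hit
G → miss, evict T, frames [J, N, G]
T → miss, evict J, frames [N, G, T]
W → miss, evict N, frames [G, T, W]
S → miss, evict G, frames [T, W, S]
N → miss, evict T, frames [W, S, N]
W → hit
T → miss, evict S, frames [N, W, T]
G → miss, evict N, frames [W, T, G]
T → hit
S → miss, evict W, frames [G, T, S]
G → hit
T → hit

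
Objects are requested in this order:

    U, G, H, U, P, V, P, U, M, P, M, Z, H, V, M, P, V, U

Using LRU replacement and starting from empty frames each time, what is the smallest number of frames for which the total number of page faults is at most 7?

6

f=1: 18 faults
f=2: 16 faults
f=3: 12 faults
f=4: 11 faults
f=5: 10 faults
f=6: 7 faults
f=7: 7 faults
Smallest f with faults ≤ 7 is 6.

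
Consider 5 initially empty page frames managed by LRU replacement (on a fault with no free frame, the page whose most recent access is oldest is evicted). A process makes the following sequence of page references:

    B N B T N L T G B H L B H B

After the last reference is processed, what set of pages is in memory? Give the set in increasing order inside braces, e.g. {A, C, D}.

B → fault, frames (B)
N → fault, frames (B N)
B → hit
T → fault, frames (N B T)
N → hit
L → fault, frames (B T N L)
T → hit
G → fault, frames (B N L T G)
B → hit
H → fault, evict N, frames (L T G B H)
L → hit
B → hit
H → hit
B → hit

{B, G, H, L, T}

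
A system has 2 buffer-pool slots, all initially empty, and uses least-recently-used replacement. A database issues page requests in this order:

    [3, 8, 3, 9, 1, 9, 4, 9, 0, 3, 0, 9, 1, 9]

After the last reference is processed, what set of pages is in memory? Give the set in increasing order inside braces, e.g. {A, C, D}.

{1, 9}

3: fault, frames (3)
8: fault, frames (3 8)
3: hit
9: fault, evict 8, frames (3 9)
1: fault, evict 3, frames (9 1)
9: hit
4: fault, evict 1, frames (9 4)
9: hit
0: fault, evict 4, frames (9 0)
3: fault, evict 9, frames (0 3)
0: hit
9: fault, evict 3, frames (0 9)
1: fault, evict 0, frames (9 1)
9: hit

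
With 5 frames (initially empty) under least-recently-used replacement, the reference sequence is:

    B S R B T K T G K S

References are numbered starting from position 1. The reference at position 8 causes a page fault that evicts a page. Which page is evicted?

pos 1: B: miss, frames (B)
pos 2: S: miss, frames (B S)
pos 3: R: miss, frames (B S R)
pos 4: B: hit
pos 5: T: miss, frames (S R B T)
pos 6: K: miss, frames (S R B T K)
pos 7: T: hit
pos 8: G: miss, evict S, frames (R B K T G)
At position 8, page S is evicted.

S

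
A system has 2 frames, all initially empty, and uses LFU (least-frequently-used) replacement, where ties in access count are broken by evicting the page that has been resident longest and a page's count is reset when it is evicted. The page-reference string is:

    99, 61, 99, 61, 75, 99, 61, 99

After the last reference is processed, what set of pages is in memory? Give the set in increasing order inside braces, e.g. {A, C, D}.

{61, 99}

99: miss, frames (99)
61: miss, frames (99 61)
99: hit
61: hit
75: miss, evict 99, frames (61 75)
99: miss, evict 75, frames (61 99)
61: hit
99: hit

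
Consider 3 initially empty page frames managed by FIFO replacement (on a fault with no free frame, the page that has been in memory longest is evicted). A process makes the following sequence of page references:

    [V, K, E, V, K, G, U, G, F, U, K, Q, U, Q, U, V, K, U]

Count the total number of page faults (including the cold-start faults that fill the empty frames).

V -> fault, frames {V}
K -> fault, frames {V,K}
E -> fault, frames {V,K,E}
V -> hit
K -> hit
G -> fault, evict V, frames {K,E,G}
U -> fault, evict K, frames {E,G,U}
G -> hit
F -> fault, evict E, frames {G,U,F}
U -> hit
K -> fault, evict G, frames {U,F,K}
Q -> fault, evict U, frames {F,K,Q}
U -> fault, evict F, frames {K,Q,U}
Q -> hit
U -> hit
V -> fault, evict K, frames {Q,U,V}
K -> fault, evict Q, frames {U,V,K}
U -> hit
Page faults: 11.

11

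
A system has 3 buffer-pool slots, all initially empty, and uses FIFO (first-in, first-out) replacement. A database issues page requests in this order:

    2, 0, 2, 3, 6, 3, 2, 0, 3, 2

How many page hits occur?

2 → fault, frames {2}
0 → fault, frames {2,0}
2 → hit
3 → fault, frames {2,0,3}
6 → fault, evict 2, frames {0,3,6}
3 → hit
2 → fault, evict 0, frames {3,6,2}
0 → fault, evict 3, frames {6,2,0}
3 → fault, evict 6, frames {2,0,3}
2 → hit
Hits: 3.

3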